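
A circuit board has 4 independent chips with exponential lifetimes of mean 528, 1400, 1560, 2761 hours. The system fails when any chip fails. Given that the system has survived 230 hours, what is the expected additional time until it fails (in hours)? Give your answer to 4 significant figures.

276.9

First-failure rate Σλ = 1/528 + 1/1400 + 1/1560 + 1/2761 = 0.00361144.
By memorylessness the expected residual is 1/Σλ = 276.898 hours, regardless of the 230 already elapsed.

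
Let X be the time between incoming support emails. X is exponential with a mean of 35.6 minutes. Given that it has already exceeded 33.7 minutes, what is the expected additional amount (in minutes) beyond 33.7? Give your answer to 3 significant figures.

The rate is λ = 1/35.6 = 0.0280899 per minute.
By memorylessness, the remaining amount past any threshold is again Exp(λ) with mean 1/λ = 35.6 minutes.

35.6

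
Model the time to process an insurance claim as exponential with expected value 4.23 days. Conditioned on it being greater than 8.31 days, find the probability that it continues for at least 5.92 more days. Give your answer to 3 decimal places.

The rate is λ = 1/4.23 = 0.236407 per day.
The exponential is memoryless, so the remaining time is again Exp(λ): the condition X > 8.31 is irrelevant.
P(X > 5.92) = e^(−1.3995) ≈ 0.247.

0.247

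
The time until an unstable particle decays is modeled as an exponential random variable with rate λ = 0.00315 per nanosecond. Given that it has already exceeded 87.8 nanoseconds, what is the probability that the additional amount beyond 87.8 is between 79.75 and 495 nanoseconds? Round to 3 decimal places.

0.568

Memoryless: the residual past 87.8 is again Exp(λ).
P(79.75 < residual < 495) = e^(−λ·79.75) − e^(−λ·495) = 0.77786 − 0.21029 ≈ 0.568.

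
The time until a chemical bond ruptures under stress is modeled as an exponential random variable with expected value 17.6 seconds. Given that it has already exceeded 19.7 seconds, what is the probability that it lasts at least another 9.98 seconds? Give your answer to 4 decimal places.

0.5672

The rate is λ = 1/17.6 = 0.0568182 per second.
The exponential is memoryless, so the remaining time is again Exp(λ): the condition X > 19.7 is irrelevant.
P(X > 9.98) = e^(−0.56705) ≈ 0.5672.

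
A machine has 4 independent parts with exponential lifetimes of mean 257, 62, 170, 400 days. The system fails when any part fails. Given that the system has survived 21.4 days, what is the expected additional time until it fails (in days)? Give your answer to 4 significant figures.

First-failure rate Σλ = 1/257 + 1/62 + 1/170 + 1/400 = 0.0284024.
By memorylessness the expected residual is 1/Σλ = 35.2082 days, regardless of the 21.4 already elapsed.

35.21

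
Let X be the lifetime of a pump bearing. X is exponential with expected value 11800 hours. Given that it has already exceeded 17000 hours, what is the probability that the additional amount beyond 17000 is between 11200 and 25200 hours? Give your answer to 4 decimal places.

0.2689

The rate is λ = 1/11800 = 0.0000847458 per hour.
Memoryless: the residual past 17000 is again Exp(λ).
P(11200 < residual < 25200) = e^(−λ·11200) − e^(−λ·25200) = 0.38707 − 0.11817 ≈ 0.2689.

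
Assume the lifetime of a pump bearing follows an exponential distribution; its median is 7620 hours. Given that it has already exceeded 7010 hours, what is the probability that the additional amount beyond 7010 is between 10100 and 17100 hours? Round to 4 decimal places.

For an exponential, median = ln(2)/λ, so λ = ln 2 / 7620 = 0.0000909642 per hour.
Memoryless: the residual past 7010 is again Exp(λ).
P(10100 < residual < 17100) = e^(−λ·10100) − e^(−λ·17100) = 0.39902 − 0.21109 ≈ 0.1879.

0.1879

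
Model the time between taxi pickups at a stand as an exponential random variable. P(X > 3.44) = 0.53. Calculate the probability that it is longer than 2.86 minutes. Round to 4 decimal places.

e^(−λ·3.44) = 0.53 ⇒ λ = −ln(0.53)/3.44 = 0.184558.
P(X > 2.86) = e^(−0.184558·2.86) = e^(−0.52783) ≈ 0.5899.

0.5899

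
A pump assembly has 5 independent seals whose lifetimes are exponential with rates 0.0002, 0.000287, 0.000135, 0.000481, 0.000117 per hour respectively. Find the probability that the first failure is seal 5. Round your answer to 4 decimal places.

0.0959

The time to first failure is exponential with rate Σλ = 0.0002 + 0.000287 + 0.000135 + 0.000481 + 0.000117 = 0.00122.
P(seal 5 first) = λ_5/Σλ = 0.000117/0.00122 ≈ 0.0959.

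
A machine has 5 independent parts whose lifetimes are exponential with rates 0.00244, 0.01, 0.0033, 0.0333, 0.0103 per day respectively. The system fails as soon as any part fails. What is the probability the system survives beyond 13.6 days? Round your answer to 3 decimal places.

0.446

The time to first failure is exponential with rate Σλ = 0.00244 + 0.01 + 0.0033 + 0.0333 + 0.0103 = 0.05934.
P(min > 13.6) = e^(−0.05934·13.6) = e^(−0.80702) ≈ 0.446.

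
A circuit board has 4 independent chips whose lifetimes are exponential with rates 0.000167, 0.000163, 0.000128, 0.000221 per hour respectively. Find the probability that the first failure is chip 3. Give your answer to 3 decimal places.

0.189

The time to first failure is exponential with rate Σλ = 0.000167 + 0.000163 + 0.000128 + 0.000221 = 0.000679.
P(chip 3 first) = λ_3/Σλ = 0.000128/0.000679 ≈ 0.189.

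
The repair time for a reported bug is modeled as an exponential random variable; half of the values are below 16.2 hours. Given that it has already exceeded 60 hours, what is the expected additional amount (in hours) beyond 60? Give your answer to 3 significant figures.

23.4

For an exponential, median = ln(2)/λ, so λ = ln 2 / 16.2 = 0.0427869 per hour.
By memorylessness, the remaining amount past any threshold is again Exp(λ) with mean 1/λ = 23.3717 hours.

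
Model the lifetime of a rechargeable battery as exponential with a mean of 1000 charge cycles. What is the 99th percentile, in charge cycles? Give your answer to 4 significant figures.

4605

The rate is λ = 1/1000 = 0.001 per charge cycle.
Set 1 − e^(−λt) = 0.99, so t = −ln(0.01)/λ = 4.6052/0.001 ≈ 4605.17 charge cycles.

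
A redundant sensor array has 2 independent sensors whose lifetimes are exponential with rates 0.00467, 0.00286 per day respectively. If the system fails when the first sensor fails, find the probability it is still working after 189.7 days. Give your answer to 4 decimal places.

The time to first failure is exponential with rate Σλ = 0.00467 + 0.00286 = 0.00753.
P(min > 189.7) = e^(−0.00753·189.7) = e^(−1.4284) ≈ 0.2397.

0.2397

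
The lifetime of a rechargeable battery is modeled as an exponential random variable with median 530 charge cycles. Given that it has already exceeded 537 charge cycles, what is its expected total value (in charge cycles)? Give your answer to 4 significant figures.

For an exponential, median = ln(2)/λ, so λ = ln 2 / 530 = 0.00130782 per charge cycle.
By memorylessness, E[X | X > 537] = 537 + 1/λ = 537 + 764.628 = 1301.63 charge cycles.

1302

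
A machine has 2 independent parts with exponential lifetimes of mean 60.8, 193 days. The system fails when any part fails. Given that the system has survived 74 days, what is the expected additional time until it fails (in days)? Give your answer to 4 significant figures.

46.23

First-failure rate Σλ = 1/60.8 + 1/193 = 0.0216287.
By memorylessness the expected residual is 1/Σλ = 46.2348 days, regardless of the 74 already elapsed.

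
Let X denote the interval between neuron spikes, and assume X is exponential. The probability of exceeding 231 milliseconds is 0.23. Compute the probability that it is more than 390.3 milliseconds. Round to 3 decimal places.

e^(−λ·231) = 0.23 ⇒ λ = −ln(0.23)/231 = 0.00636223.
P(X > 390.3) = e^(−0.00636223·390.3) = e^(−2.4832) ≈ 0.083.

0.083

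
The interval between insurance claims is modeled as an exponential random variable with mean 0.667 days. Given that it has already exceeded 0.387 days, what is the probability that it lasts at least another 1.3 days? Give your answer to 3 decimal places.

The rate is λ = 1/0.667 = 1.49925 per day.
P(X > s+t | X > s) = e^(−λ(s+t))/e^(−λs) = e^(−λt), independent of s = 0.387.
P(X > 1.3) = e^(−1.949) ≈ 0.142.

0.142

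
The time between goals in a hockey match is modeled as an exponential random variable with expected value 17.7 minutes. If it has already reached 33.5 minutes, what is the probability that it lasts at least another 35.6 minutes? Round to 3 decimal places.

The rate is λ = 1/17.7 = 0.0564972 per minute.
P(X > s+t | X > s) = e^(−λ(s+t))/e^(−λs) = e^(−λt), independent of s = 33.5.
P(X > 35.6) = e^(−2.0113) ≈ 0.134.

0.134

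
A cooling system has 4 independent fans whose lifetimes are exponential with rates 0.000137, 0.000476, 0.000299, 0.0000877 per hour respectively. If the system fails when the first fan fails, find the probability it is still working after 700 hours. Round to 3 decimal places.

0.497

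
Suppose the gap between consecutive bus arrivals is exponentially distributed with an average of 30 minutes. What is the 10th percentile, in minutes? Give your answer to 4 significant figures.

The rate is λ = 1/30 = 0.0333333 per minute.
Set 1 − e^(−λt) = 0.1, so t = −ln(0.9)/λ = 0.10536/0.0333333 ≈ 3.16082 minutes.

3.161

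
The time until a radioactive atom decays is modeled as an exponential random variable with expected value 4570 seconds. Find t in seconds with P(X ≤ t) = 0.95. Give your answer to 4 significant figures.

The rate is λ = 1/4570 = 0.000218818 per second.
Set 1 − e^(−λt) = 0.95, so t = −ln(0.05)/λ = 2.9957/0.000218818 ≈ 13690.5 seconds.

13690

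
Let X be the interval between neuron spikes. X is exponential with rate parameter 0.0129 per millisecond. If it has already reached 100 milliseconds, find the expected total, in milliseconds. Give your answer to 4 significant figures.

By memorylessness, E[X | X > 100] = 100 + 1/λ = 100 + 77.5194 = 177.519 milliseconds.

177.5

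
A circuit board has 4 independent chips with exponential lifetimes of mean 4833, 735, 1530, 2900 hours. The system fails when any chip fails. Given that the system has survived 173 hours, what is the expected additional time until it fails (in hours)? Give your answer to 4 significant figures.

389.7

First-failure rate Σλ = 1/4833 + 1/735 + 1/1530 + 1/2900 = 0.00256588.
By memorylessness the expected residual is 1/Σλ = 389.73 hours, regardless of the 173 already elapsed.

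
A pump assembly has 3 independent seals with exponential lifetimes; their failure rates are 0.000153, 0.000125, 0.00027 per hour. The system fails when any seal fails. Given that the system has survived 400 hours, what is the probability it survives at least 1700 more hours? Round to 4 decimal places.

0.3939

Time to first failure ~ Exp(Σλ) with Σλ = 0.000548.
By memorylessness, P(T > 400+1700 | T > 400) = P(T > 1700) = e^(−0.000548·1700) ≈ 0.3939.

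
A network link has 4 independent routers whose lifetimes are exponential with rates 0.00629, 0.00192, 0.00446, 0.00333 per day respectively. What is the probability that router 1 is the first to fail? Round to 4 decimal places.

0.3931

The time to first failure is exponential with rate Σλ = 0.00629 + 0.00192 + 0.00446 + 0.00333 = 0.016.
P(router 1 first) = λ_1/Σλ = 0.00629/0.016 ≈ 0.3931.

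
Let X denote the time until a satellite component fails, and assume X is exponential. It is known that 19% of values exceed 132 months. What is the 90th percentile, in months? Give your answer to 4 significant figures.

e^(−λ·132) = 0.19 ⇒ λ = −ln(0.19)/132 = 0.0125813.
90th percentile: 1 − e^(−λt) = 0.9, t = −ln(0.1)/λ = 183.017 months.

183.0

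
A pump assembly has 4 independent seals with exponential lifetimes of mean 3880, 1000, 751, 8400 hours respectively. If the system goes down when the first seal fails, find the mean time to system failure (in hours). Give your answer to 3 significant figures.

369

The first failure time is exponential with rate Σλ_i = 1/3880 + 1/1000 + 1/751 + 1/8400 = 0.00270834 per hour.
E[min] = 1/Σλ = 1/0.00270834 = 369.23 hours.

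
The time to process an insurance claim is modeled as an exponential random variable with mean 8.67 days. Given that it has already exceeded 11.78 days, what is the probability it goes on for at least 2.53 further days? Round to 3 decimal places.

0.747

The rate is λ = 1/8.67 = 0.11534 per day.
The exponential is memoryless, so the remaining time is again Exp(λ): the condition X > 11.78 is irrelevant.
P(X > 2.53) = e^(−0.29181) ≈ 0.747.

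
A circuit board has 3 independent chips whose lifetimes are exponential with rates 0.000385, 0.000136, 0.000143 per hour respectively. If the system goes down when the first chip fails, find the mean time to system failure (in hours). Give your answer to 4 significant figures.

1506

The time to first failure is exponential with rate Σλ = 0.000385 + 0.000136 + 0.000143 = 0.000664.
E[min] = 1/Σλ = 1/0.000664 = 1506.02 hours.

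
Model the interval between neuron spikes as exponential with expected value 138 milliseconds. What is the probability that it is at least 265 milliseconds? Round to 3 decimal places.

0.147

The rate is λ = 1/138 = 0.00724638 per millisecond.
P(X > 265) = e^(−λ·265) = e^(−1.9203) ≈ 0.147.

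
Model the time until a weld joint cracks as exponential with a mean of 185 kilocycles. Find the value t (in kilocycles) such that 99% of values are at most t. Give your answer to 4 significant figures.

The rate is λ = 1/185 = 0.00540541 per kilocycle.
Set 1 − e^(−λt) = 0.99, so t = −ln(0.01)/λ = 4.6052/0.00540541 ≈ 851.956 kilocycles.

852.0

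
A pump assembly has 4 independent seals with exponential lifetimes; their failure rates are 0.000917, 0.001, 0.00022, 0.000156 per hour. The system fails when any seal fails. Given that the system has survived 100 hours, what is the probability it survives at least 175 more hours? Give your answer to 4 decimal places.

Time to first failure ~ Exp(Σλ) with Σλ = 0.002293.
By memorylessness, P(T > 100+175 | T > 100) = P(T > 175) = e^(−0.002293·175) ≈ 0.6695.

0.6695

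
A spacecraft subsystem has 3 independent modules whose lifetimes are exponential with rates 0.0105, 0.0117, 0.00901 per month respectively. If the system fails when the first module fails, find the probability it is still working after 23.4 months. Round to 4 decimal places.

0.4818

The time to first failure is exponential with rate Σλ = 0.0105 + 0.0117 + 0.00901 = 0.03121.
P(min > 23.4) = e^(−0.03121·23.4) = e^(−0.73031) ≈ 0.4818.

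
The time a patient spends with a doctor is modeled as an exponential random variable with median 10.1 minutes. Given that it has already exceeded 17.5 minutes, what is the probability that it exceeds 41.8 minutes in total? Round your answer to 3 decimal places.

0.189

For an exponential, median = ln(2)/λ, so λ = ln 2 / 10.1 = 0.0686284 per minute.
By the memoryless property, P(X > 17.5+24.3 | X > 17.5) = P(X > 24.3).
P(X > 24.3) = e^(−1.6677) ≈ 0.189.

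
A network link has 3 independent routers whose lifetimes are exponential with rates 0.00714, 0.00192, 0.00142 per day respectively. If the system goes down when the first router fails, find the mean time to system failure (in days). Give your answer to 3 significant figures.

95.4

The time to first failure is exponential with rate Σλ = 0.00714 + 0.00192 + 0.00142 = 0.01048.
E[min] = 1/Σλ = 1/0.01048 = 95.4198 days.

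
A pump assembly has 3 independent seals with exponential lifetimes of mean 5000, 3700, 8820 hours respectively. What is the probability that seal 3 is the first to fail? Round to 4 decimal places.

Rates: λ_i = 1/mean_i → 0.0002, 0.00027027, 0.000113379; Σλ = 0.000583649.
P(seal 3 first) = λ_3/Σλ = 0.000113379/0.000583649 ≈ 0.1943.

0.1943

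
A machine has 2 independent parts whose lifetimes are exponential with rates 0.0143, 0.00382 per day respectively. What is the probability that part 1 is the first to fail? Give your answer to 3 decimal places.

0.789

The time to first failure is exponential with rate Σλ = 0.0143 + 0.00382 = 0.01812.
P(part 1 first) = λ_1/Σλ = 0.0143/0.01812 ≈ 0.789.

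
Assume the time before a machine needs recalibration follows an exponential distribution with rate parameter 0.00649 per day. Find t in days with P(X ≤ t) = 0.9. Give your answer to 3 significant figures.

355

Set 1 − e^(−λt) = 0.9, so t = −ln(0.1)/λ = 2.3026/0.00649 ≈ 354.79 days.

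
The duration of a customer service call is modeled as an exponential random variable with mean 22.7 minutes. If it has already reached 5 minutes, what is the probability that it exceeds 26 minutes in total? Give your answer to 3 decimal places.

0.396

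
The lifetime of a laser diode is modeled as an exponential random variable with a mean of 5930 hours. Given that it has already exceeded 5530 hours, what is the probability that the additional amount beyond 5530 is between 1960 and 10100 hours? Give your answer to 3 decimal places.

0.536

The rate is λ = 1/5930 = 0.000168634 per hour.
Memoryless: the residual past 5530 is again Exp(λ).
P(1960 < residual < 10100) = e^(−λ·1960) − e^(−λ·10100) = 0.71855 − 0.18210 ≈ 0.536.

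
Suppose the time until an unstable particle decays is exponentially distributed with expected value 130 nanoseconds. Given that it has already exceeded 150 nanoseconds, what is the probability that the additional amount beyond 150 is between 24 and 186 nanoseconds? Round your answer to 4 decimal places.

The rate is λ = 1/130 = 0.00769231 per nanosecond.
Memoryless: the residual past 150 is again Exp(λ).
P(24 < residual < 186) = e^(−λ·24) − e^(−λ·186) = 0.83142 − 0.23912 ≈ 0.5923.

0.5923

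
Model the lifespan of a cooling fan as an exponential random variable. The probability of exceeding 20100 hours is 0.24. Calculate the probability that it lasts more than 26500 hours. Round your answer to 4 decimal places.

0.1524

e^(−λ·20100) = 0.24 ⇒ λ = −ln(0.24)/20100 = 0.0000710008.
P(X > 26500) = e^(−0.0000710008·26500) = e^(−1.8815) ≈ 0.1524.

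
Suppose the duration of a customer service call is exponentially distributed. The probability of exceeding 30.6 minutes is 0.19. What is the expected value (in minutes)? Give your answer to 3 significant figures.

e^(−λ·30.6) = 0.19 ⇒ λ = −ln(0.19)/30.6 = 0.0542723.
Mean = 1/λ = 18.4256 minutes.

18.4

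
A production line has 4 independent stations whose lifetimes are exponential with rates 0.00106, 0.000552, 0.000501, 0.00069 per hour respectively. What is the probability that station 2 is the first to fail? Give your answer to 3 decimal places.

The time to first failure is exponential with rate Σλ = 0.00106 + 0.000552 + 0.000501 + 0.00069 = 0.002803.
P(station 2 first) = λ_2/Σλ = 0.000552/0.002803 ≈ 0.197.

0.197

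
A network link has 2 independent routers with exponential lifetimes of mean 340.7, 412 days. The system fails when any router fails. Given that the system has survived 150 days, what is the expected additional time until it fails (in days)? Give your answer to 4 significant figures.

First-failure rate Σλ = 1/340.7 + 1/412 = 0.00536232.
By memorylessness the expected residual is 1/Σλ = 186.487 days, regardless of the 150 already elapsed.

186.5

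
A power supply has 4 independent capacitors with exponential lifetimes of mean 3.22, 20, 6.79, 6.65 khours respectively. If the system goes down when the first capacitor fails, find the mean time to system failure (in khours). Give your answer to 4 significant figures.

1.519

The first failure time is exponential with rate Σλ_i = 1/3.22 + 1/20 + 1/6.79 + 1/6.65 = 0.65821 per khour.
E[min] = 1/Σλ = 1/0.65821 = 1.51927 khours.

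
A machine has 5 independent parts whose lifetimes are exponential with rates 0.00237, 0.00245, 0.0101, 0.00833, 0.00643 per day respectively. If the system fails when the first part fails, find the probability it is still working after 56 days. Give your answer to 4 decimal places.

0.1897

The time to first failure is exponential with rate Σλ = 0.00237 + 0.00245 + 0.0101 + 0.00833 + 0.00643 = 0.02968.
P(min > 56) = e^(−0.02968·56) = e^(−1.6621) ≈ 0.1897.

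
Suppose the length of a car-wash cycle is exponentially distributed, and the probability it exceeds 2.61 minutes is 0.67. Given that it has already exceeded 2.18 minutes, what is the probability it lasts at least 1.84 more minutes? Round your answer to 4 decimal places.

0.7540

From e^(−λ·2.61) = 0.67, λ = −ln(0.67)/2.61 = 0.15344.
Memoryless: P(X > 2.18+1.84 | X > 2.18) = P(X > 1.84) = e^(−0.15344·1.84) ≈ 0.7540.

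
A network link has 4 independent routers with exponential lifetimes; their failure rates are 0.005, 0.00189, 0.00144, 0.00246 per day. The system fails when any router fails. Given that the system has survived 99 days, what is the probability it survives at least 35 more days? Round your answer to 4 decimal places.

Time to first failure ~ Exp(Σλ) with Σλ = 0.01079.
By memorylessness, P(T > 99+35 | T > 99) = P(T > 35) = e^(−0.01079·35) ≈ 0.6855.

0.6855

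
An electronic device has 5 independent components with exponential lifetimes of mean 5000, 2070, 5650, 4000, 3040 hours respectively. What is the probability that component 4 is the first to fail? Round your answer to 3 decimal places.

Rates: λ_i = 1/mean_i → 0.0002, 0.000483092, 0.000176991, 0.00025, 0.000328947; Σλ = 0.00143903.
P(component 4 first) = λ_4/Σλ = 0.00025/0.00143903 ≈ 0.174.

0.174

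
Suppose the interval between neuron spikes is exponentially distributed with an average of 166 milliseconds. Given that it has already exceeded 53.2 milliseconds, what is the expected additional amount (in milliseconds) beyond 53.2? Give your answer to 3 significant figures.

166

The rate is λ = 1/166 = 0.0060241 per millisecond.
By memorylessness, the remaining amount past any threshold is again Exp(λ) with mean 1/λ = 166 milliseconds.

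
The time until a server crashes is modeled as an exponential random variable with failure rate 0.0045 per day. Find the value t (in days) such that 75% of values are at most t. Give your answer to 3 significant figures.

308

Set 1 − e^(−λt) = 0.75, so t = −ln(0.25)/λ = 1.3863/0.0045 ≈ 308.065 days.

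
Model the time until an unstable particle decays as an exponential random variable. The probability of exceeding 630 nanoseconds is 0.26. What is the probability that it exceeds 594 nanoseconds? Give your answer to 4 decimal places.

0.2808

e^(−λ·630) = 0.26 ⇒ λ = −ln(0.26)/630 = 0.00213821.
P(X > 594) = e^(−0.00213821·594) = e^(−1.2701) ≈ 0.2808.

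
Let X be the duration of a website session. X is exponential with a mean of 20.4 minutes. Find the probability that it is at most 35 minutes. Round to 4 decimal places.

The rate is λ = 1/20.4 = 0.0490196 per minute.
P(X ≤ 35) = 1 − e^(−λ·35) = 1 − e^(−1.7157) ≈ 0.8202.

0.8202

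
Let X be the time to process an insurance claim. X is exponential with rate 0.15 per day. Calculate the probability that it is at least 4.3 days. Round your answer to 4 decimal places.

P(X > 4.3) = e^(−λ·4.3) = e^(−0.645) ≈ 0.5247.

0.5247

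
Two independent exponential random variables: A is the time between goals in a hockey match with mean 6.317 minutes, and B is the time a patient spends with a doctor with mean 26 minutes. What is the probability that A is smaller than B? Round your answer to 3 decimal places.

0.805

λ_1 = 1/6.317 = 0.158303, λ_2 = 1/26 = 0.0384615.
For independent exponentials, P(A < B) = λ_1/(λ_1+λ_2) = 0.158303/0.196765 ≈ 0.805.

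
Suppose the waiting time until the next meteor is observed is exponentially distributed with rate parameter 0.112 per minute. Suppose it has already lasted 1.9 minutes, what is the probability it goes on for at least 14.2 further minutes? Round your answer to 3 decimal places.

By the memoryless property, P(X > 1.9+14.2 | X > 1.9) = P(X > 14.2).
P(X > 14.2) = e^(−1.5904) ≈ 0.204.

0.204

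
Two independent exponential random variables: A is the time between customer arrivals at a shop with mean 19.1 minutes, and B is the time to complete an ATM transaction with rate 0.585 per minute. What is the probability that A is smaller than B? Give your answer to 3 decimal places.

0.082

λ_1 = 1/19.1 = 0.052356, λ_2 = 0.585.
For independent exponentials, P(A < B) = λ_1/(λ_1+λ_2) = 0.052356/0.637356 ≈ 0.082.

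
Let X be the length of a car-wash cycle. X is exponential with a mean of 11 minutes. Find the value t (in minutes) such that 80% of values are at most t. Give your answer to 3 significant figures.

17.7

The rate is λ = 1/11 = 0.0909091 per minute.
Set 1 − e^(−λt) = 0.8, so t = −ln(0.2)/λ = 1.6094/0.0909091 ≈ 17.7038 minutes.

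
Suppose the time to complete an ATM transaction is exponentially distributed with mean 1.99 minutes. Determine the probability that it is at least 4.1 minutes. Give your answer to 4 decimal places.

0.1274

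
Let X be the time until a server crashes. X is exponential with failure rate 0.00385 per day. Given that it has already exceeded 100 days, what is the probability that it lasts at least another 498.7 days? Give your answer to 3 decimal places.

By the memoryless property, P(X > 100+498.7 | X > 100) = P(X > 498.7).
P(X > 498.7) = e^(−1.92) ≈ 0.147.

0.147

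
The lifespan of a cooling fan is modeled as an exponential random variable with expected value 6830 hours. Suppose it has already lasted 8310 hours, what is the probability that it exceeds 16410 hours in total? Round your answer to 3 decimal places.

The rate is λ = 1/6830 = 0.000146413 per hour.
By the memoryless property, P(X > 8310+8100 | X > 8310) = P(X > 8100).
P(X > 8100) = e^(−1.1859) ≈ 0.305.

0.305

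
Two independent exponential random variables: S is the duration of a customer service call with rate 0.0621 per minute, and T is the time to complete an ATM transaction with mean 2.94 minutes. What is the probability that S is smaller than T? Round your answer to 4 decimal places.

0.1544

λ_1 = 0.0621, λ_2 = 1/2.94 = 0.340136.
For independent exponentials, P(S < T) = λ_1/(λ_1+λ_2) = 0.0621/0.402236 ≈ 0.1544.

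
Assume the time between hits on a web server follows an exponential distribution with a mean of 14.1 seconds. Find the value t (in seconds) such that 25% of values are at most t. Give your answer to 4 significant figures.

The rate is λ = 1/14.1 = 0.070922 per second.
Set 1 − e^(−λt) = 0.25, so t = −ln(0.75)/λ = 0.28768/0.070922 ≈ 4.05632 seconds.

4.056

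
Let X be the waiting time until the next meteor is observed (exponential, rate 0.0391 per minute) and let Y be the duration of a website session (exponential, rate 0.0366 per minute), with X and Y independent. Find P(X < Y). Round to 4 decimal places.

λ_1 = 0.0391, λ_2 = 0.0366.
For independent exponentials, P(X < Y) = λ_1/(λ_1+λ_2) = 0.0391/0.0757 ≈ 0.5165.

0.5165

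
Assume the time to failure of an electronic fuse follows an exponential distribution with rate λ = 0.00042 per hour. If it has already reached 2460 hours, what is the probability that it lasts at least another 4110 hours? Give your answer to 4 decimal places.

By the memoryless property, P(X > 2460+4110 | X > 2460) = P(X > 4110).
P(X > 4110) = e^(−1.7262) ≈ 0.1780.

0.1780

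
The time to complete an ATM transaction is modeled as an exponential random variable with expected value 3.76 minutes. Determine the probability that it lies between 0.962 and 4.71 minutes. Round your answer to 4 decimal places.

0.4885

The rate is λ = 1/3.76 = 0.265957 per minute.
P(0.962 < X < 4.71) = e^(−λ·0.962) − e^(−λ·4.71) = 0.77426 − 0.28574 ≈ 0.4885.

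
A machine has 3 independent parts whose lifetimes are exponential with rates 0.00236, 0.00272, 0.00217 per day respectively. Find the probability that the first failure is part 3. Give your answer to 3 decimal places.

The time to first failure is exponential with rate Σλ = 0.00236 + 0.00272 + 0.00217 = 0.00725.
P(part 3 first) = λ_3/Σλ = 0.00217/0.00725 ≈ 0.299.

0.299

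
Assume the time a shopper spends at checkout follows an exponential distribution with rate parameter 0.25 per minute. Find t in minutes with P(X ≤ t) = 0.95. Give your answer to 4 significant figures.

11.98

Set 1 − e^(−λt) = 0.95, so t = −ln(0.05)/λ = 2.9957/0.25 ≈ 11.9829 minutes.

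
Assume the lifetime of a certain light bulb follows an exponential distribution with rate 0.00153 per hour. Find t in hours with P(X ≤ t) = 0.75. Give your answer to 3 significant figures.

Set 1 − e^(−λt) = 0.75, so t = −ln(0.25)/λ = 1.3863/0.00153 ≈ 906.075 hours.

906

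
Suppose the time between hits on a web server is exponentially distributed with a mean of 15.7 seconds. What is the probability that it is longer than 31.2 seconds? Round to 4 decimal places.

0.1371

The rate is λ = 1/15.7 = 0.0636943 per second.
P(X > 31.2) = e^(−λ·31.2) = e^(−1.9873) ≈ 0.1371.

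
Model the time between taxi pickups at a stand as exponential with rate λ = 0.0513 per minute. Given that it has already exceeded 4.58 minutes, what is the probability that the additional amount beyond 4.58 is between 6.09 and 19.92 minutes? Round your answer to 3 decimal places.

Memoryless: the residual past 4.58 is again Exp(λ).
P(6.09 < residual < 19.92) = e^(−λ·6.09) − e^(−λ·19.92) = 0.73168 − 0.35991 ≈ 0.372.

0.372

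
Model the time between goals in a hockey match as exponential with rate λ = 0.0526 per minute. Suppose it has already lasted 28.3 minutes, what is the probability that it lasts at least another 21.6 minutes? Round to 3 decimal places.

The exponential is memoryless, so the remaining time is again Exp(λ): the condition X > 28.3 is irrelevant.
P(X > 21.6) = e^(−1.1362) ≈ 0.321.

0.321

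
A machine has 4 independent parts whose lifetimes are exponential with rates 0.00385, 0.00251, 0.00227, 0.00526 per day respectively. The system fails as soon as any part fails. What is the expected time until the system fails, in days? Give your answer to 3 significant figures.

The time to first failure is exponential with rate Σλ = 0.00385 + 0.00251 + 0.00227 + 0.00526 = 0.01389.
E[min] = 1/Σλ = 1/0.01389 = 71.9942 days.

72.0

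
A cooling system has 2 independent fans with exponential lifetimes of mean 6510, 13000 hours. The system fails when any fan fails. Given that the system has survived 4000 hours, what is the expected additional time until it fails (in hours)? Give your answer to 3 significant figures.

4340

First-failure rate Σλ = 1/6510 + 1/13000 = 0.000230533.
By memorylessness the expected residual is 1/Σλ = 4337.78 hours, regardless of the 4000 already elapsed.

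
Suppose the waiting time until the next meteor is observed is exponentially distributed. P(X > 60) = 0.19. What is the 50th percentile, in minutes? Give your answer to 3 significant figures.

e^(−λ·60) = 0.19 ⇒ λ = −ln(0.19)/60 = 0.0276789.
50th percentile: 1 − e^(−λt) = 0.5, t = −ln(0.5)/λ = 25.0425 minutes.

25.0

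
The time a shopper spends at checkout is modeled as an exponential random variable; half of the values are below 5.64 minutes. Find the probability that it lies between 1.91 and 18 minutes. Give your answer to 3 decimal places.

0.681

For an exponential, median = ln(2)/λ, so λ = ln 2 / 5.64 = 0.122898 per minute.
P(1.91 < X < 18) = e^(−λ·1.91) − e^(−λ·18) = 0.79078 − 0.10946 ≈ 0.681.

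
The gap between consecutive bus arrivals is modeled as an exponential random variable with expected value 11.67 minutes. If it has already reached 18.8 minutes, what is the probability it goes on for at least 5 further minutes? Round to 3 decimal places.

0.652

The rate is λ = 1/11.67 = 0.0856898 per minute.
By the memoryless property, P(X > 18.8+5 | X > 18.8) = P(X > 5).
P(X > 5) = e^(−0.42845) ≈ 0.652.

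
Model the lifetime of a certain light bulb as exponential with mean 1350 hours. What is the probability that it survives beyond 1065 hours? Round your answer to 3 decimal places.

0.454

The rate is λ = 1/1350 = 0.000740741 per hour.
P(X > 1065) = e^(−λ·1065) = e^(−0.78889) ≈ 0.454.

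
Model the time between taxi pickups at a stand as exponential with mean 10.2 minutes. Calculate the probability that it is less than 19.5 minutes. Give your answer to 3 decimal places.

The rate is λ = 1/10.2 = 0.0980392 per minute.
P(X ≤ 19.5) = 1 − e^(−λ·19.5) = 1 − e^(−1.9118) ≈ 0.852.

0.852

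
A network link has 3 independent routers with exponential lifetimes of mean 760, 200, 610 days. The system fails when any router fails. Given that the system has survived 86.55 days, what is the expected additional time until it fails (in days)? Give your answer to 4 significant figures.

125.7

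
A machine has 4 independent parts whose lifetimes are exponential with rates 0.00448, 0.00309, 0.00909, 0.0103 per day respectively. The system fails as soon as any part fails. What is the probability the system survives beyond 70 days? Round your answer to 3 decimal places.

The time to first failure is exponential with rate Σλ = 0.00448 + 0.00309 + 0.00909 + 0.0103 = 0.02696.
P(min > 70) = e^(−0.02696·70) = e^(−1.8872) ≈ 0.151.

0.151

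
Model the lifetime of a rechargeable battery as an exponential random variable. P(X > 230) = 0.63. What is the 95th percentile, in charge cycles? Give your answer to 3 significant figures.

1490

e^(−λ·230) = 0.63 ⇒ λ = −ln(0.63)/230 = 0.00200885.
95th percentile: 1 − e^(−λt) = 0.95, t = −ln(0.05)/λ = 1491.27 charge cycles.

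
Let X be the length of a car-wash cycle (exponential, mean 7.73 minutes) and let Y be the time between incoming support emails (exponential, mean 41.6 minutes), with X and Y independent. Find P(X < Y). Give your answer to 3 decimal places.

0.843

λ_1 = 1/7.73 = 0.129366, λ_2 = 1/41.6 = 0.0240385.
For independent exponentials, P(X < Y) = λ_1/(λ_1+λ_2) = 0.129366/0.153405 ≈ 0.843.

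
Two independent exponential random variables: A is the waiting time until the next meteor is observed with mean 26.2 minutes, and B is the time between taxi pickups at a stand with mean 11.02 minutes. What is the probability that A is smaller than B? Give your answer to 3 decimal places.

0.296

λ_1 = 1/26.2 = 0.0381679, λ_2 = 1/11.02 = 0.0907441.
For independent exponentials, P(A < B) = λ_1/(λ_1+λ_2) = 0.0381679/0.128912 ≈ 0.296.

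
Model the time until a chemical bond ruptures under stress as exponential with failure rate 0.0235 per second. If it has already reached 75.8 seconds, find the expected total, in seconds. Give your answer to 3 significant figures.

118

By memorylessness, E[X | X > 75.8] = 75.8 + 1/λ = 75.8 + 42.5532 = 118.353 seconds.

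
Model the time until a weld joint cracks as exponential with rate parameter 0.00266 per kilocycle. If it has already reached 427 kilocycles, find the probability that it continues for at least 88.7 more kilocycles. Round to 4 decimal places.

By the memoryless property, P(X > 427+88.7 | X > 427) = P(X > 88.7).
P(X > 88.7) = e^(−0.23594) ≈ 0.7898.

0.7898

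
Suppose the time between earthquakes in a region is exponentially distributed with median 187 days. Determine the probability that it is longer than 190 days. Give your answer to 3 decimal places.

For an exponential, median = ln(2)/λ, so λ = ln 2 / 187 = 0.00370667 per day.
P(X > 190) = e^(−λ·190) = e^(−0.70427) ≈ 0.494.

0.494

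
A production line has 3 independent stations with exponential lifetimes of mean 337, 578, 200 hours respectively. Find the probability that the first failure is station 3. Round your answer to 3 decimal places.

Rates: λ_i = 1/mean_i → 0.00296736, 0.0017301, 0.005; Σλ = 0.00969746.
P(station 3 first) = λ_3/Σλ = 0.005/0.00969746 ≈ 0.516.

0.516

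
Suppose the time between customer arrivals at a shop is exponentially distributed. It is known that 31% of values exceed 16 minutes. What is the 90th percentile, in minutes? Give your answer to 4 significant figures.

31.46

e^(−λ·16) = 0.31 ⇒ λ = −ln(0.31)/16 = 0.0731989.
90th percentile: 1 − e^(−λt) = 0.9, t = −ln(0.1)/λ = 31.4565 minutes.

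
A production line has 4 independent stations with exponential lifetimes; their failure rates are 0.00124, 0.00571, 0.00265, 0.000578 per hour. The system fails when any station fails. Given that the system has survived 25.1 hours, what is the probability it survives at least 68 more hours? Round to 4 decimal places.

Time to first failure ~ Exp(Σλ) with Σλ = 0.010178.
By memorylessness, P(T > 25.1+68 | T > 25.1) = P(T > 68) = e^(−0.010178·68) ≈ 0.5005.

0.5005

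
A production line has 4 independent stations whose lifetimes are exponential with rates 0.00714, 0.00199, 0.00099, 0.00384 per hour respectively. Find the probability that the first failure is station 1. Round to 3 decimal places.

The time to first failure is exponential with rate Σλ = 0.00714 + 0.00199 + 0.00099 + 0.00384 = 0.01396.
P(station 1 first) = λ_1/Σλ = 0.00714/0.01396 ≈ 0.511.

0.511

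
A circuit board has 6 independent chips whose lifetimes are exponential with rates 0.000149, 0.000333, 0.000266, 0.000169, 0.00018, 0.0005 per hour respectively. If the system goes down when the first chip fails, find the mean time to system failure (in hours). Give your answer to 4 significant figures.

The time to first failure is exponential with rate Σλ = 0.000149 + 0.000333 + 0.000266 + 0.000169 + 0.00018 + 0.0005 = 0.001597.
E[min] = 1/Σλ = 1/0.001597 = 626.174 hours.

626.2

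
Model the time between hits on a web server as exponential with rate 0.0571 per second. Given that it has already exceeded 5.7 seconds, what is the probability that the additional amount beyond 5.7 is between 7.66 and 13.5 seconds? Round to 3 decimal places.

Memoryless: the residual past 5.7 is again Exp(λ).
P(7.66 < residual < 13.5) = e^(−λ·7.66) − e^(−λ·13.5) = 0.64572 − 0.46262 ≈ 0.183.

0.183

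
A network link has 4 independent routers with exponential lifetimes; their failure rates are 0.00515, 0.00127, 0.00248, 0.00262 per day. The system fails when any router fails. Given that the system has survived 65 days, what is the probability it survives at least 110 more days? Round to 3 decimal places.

Time to first failure ~ Exp(Σλ) with Σλ = 0.01152.
By memorylessness, P(T > 65+110 | T > 65) = P(T > 110) = e^(−0.01152·110) ≈ 0.282.

0.282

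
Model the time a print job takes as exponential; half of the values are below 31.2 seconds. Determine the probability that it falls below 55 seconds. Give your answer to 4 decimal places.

0.7053

For an exponential, median = ln(2)/λ, so λ = ln 2 / 31.2 = 0.0222163 per second.
P(X ≤ 55) = 1 − e^(−λ·55) = 1 − e^(−1.2219) ≈ 0.7053.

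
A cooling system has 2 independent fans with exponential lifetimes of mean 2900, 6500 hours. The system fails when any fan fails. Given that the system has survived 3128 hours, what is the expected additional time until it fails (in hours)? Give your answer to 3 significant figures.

First-failure rate Σλ = 1/2900 + 1/6500 = 0.000498674.
By memorylessness the expected residual is 1/Σλ = 2005.32 hours, regardless of the 3128 already elapsed.

2010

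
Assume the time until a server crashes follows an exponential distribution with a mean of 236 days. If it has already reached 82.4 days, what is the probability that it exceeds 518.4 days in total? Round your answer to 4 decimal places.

0.1576

The rate is λ = 1/236 = 0.00423729 per day.
The exponential is memoryless, so the remaining time is again Exp(λ): the condition X > 82.4 is irrelevant.
P(X > 436) = e^(−1.8475) ≈ 0.1576.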